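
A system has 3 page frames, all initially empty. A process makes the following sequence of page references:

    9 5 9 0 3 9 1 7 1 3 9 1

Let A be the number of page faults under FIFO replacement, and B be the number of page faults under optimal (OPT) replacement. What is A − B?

Under FIFO: F F . F F F F F . F F F → 10 faults.
Under OPT: F F . F F . F F . . F . → 7 faults.
A − B = 10 − 7 = 3.

3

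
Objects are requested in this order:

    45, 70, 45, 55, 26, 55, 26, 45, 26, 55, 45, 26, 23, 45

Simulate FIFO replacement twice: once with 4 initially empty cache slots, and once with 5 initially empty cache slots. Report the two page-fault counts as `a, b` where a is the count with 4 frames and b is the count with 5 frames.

6, 5

4 frames: F F . F F . . . . . . . F F → 6 faults.
5 frames: F F . F F . . . . . . . F . → 5 faults.
5 < 6: adding a frame reduced faults, as is typical.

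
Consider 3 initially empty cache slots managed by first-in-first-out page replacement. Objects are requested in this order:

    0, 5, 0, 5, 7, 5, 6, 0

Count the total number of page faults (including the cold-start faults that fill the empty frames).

5

0: fault, frames (0)
5: fault, frames (0 5)
0: hit
5: hit
7: fault, frames (0 5 7)
5: hit
6: fault, evict 0, frames (5 7 6)
0: fault, evict 5, frames (7 6 0)
Page faults: 5.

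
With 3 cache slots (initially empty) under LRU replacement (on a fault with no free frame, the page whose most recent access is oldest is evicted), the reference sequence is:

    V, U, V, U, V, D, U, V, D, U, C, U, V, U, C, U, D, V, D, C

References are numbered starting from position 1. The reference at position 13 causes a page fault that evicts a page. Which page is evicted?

pos 1: V -> miss, frames {V}
pos 2: U -> miss, frames {V,U}
pos 3: V -> hit
pos 4: U -> hit
pos 5: V -> hit
pos 6: D -> miss, frames {U,V,D}
pos 7: U -> hit
pos 8: V -> hit
pos 9: D -> hit
pos 10: U -> hit
pos 11: C -> miss, evict V, frames {D,U,C}
pos 12: U -> hit
pos 13: V -> miss, evict D, frames {C,U,V}
At position 13, page D is evicted.

D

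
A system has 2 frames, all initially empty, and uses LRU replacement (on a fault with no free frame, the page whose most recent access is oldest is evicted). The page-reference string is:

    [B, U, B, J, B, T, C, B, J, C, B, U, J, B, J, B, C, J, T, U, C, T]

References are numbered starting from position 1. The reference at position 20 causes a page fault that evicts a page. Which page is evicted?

pos 1: B → miss, frames [B]
pos 2: U → miss, frames [B, U]
pos 3: B → hit
pos 4: J → miss, evict U, frames [B, J]
pos 5: B → hit
pos 6: T → miss, evict J, frames [B, T]
pos 7: C → miss, evict B, frames [T, C]
pos 8: B → miss, evict T, frames [C, B]
pos 9: J → miss, evict C, frames [B, J]
pos 10: C → miss, evict B, frames [J, C]
pos 11: B → miss, evict J, frames [C, B]
pos 12: U → miss, evict C, frames [B, U]
pos 13: J → miss, evict B, frames [U, J]
pos 14: B → miss, evict U, frames [J, B]
pos 15: J → hit
pos 16: B → hit
pos 17: C → miss, evict J, frames [B, C]
pos 18: J → miss, evict B, frames [C, J]
pos 19: T → miss, evict C, frames [J, T]
pos 20: U → miss, evict J, frames [T, U]
At position 20, page J is evicted.

J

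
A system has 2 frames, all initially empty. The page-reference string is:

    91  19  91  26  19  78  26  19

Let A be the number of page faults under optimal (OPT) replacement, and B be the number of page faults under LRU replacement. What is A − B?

Under OPT: F F . F . F . F → 5 faults.
Under LRU: F F . F F F F F → 7 faults.
A − B = 5 − 7 = -2.

-2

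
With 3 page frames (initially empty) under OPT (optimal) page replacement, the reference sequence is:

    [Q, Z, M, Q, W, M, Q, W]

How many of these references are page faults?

Q -> fault, frames (Q)
Z -> fault, frames (Q Z)
M -> fault, frames (Q Z M)
Q -> hit
W -> fault, evict Z, frames (Q M W)
M -> hit
Q -> hit
W -> hit
Page faults: 4.

4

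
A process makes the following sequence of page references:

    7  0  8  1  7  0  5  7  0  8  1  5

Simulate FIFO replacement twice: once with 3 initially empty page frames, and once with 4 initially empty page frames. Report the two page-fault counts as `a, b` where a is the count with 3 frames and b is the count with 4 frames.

3 frames: F F F F F F F . . F F . → 9 faults.
4 frames: F F F F . . F F F F F F → 10 faults.
10 > 9: adding a frame increased faults — Belady's anomaly.

9, 10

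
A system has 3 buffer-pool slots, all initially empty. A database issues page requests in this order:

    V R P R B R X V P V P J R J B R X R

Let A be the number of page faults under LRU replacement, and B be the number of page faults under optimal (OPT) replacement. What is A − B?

2

Under LRU: F F F . F . F F F . . F F . F . F . → 11 faults.
Under OPT: F F F . F . F . F . . F . . F . F . → 9 faults.
A − B = 11 − 9 = 2.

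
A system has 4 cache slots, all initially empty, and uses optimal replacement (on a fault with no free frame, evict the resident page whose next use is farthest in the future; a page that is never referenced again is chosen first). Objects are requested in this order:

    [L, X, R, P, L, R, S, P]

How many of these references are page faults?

L -> miss, frames {L}
X -> miss, frames {L,X}
R -> miss, frames {L,X,R}
P -> miss, frames {L,X,R,P}
L -> hit
R -> hit
S -> miss, evict R, frames {L,X,P,S}
P -> hit
Page faults: 5.

5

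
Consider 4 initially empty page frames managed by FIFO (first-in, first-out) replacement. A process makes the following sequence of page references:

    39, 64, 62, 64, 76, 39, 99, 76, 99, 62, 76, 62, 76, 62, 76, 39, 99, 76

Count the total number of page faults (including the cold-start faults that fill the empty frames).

39: fault, frames {39}
64: fault, frames {39,64}
62: fault, frames {39,64,62}
64: hit
76: fault, frames {39,64,62,76}
39: hit
99: fault, evict 39, frames {64,62,76,99}
76: hit
99: hit
62: hit
76: hit
62: hit
76: hit
62: hit
76: hit
39: fault, evict 64, frames {62,76,99,39}
99: hit
76: hit
Page faults: 6.

6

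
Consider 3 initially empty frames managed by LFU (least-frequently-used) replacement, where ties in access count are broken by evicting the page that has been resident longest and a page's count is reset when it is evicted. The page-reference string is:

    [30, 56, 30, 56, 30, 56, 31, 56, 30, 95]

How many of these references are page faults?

4

30: miss, frames [30]
56: miss, frames [30, 56]
30: hit
56: hit
30: hit
56: hit
31: miss, frames [30, 56, 31]
56: hit
30: hit
95: miss, evict 31, frames [30, 56, 95]
Page faults: 4.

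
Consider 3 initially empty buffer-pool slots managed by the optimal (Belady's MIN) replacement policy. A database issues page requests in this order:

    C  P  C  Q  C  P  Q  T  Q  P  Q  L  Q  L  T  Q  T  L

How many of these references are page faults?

C: fault, frames {C}
P: fault, frames {C,P}
C: hit
Q: fault, frames {C,P,Q}
C: hit
P: hit
Q: hit
T: fault, evict C, frames {P,Q,T}
Q: hit
P: hit
Q: hit
L: fault, evict P, frames {Q,T,L}
Q: hit
L: hit
T: hit
Q: hit
T: hit
L: hit
Page faults: 5.

5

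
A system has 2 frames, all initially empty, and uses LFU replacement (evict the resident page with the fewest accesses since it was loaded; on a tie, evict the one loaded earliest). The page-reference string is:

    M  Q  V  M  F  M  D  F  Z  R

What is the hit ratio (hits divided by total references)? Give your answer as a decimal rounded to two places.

M → fault, frames [M]
Q → fault, frames [M, Q]
V → fault, evict M, frames [Q, V]
M → fault, evict Q, frames [V, M]
F → fault, evict V, frames [M, F]
M → hit
D → fault, evict F, frames [M, D]
F → fault, evict D, frames [M, F]
Z → fault, evict F, frames [M, Z]
R → fault, evict Z, frames [M, R]
Hits: 1 of 10 references → 1/10 = 0.1000.

0.10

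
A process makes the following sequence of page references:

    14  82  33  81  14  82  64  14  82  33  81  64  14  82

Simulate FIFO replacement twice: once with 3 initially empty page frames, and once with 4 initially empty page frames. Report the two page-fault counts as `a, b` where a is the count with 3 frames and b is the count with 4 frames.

11, 12

3 frames: F F F F F F F . . F F . F F → 11 faults.
4 frames: F F F F . . F F F F F F F F → 12 faults.
12 > 11: adding a frame increased faults — Belady's anomaly.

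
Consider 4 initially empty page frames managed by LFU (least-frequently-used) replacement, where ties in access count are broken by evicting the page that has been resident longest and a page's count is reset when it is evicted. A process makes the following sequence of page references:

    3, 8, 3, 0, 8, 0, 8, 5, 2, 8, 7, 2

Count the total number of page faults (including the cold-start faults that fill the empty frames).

7

3 -> miss, frames [3]
8 -> miss, frames [3, 8]
3 -> hit
0 -> miss, frames [3, 8, 0]
8 -> hit
0 -> hit
8 -> hit
5 -> miss, frames [3, 8, 0, 5]
2 -> miss, evict 5, frames [3, 8, 0, 2]
8 -> hit
7 -> miss, evict 2, frames [3, 8, 0, 7]
2 -> miss, evict 7, frames [3, 8, 0, 2]
Page faults: 7.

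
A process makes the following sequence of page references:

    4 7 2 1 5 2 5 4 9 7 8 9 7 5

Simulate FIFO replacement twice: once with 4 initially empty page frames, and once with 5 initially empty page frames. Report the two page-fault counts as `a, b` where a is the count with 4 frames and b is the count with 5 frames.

4 frames: F F F F F . . F F F F . . F → 10 faults.
5 frames: F F F F F . . . F . F . F . → 8 faults.
8 < 10: adding a frame reduced faults, as is typical.

10, 8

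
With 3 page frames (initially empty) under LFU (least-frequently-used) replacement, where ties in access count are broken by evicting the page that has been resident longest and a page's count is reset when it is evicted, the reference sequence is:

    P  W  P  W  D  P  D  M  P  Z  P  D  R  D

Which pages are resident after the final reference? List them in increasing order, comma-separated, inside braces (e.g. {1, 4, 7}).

{D, P, R}

P -> miss, frames [P]
W -> miss, frames [P, W]
P -> hit
W -> hit
D -> miss, frames [P, W, D]
P -> hit
D -> hit
M -> miss, evict W, frames [P, D, M]
P -> hit
Z -> miss, evict M, frames [P, D, Z]
P -> hit
D -> hit
R -> miss, evict Z, frames [P, D, R]
D -> hit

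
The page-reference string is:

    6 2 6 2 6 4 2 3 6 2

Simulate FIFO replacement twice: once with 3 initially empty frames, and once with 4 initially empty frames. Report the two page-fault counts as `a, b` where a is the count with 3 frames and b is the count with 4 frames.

6, 4

3 frames: F F . . . F . F F F → 6 faults.
4 frames: F F . . . F . F . . → 4 faults.
4 < 6: adding a frame reduced faults, as is typical.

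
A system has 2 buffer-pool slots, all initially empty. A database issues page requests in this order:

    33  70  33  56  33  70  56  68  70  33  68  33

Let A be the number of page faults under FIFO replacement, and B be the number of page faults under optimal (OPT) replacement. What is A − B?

Under FIFO: F F . F F F F F F F F . → 10 faults.
Under OPT: F F . F . F . F . F . . → 6 faults.
A − B = 10 − 6 = 4.

4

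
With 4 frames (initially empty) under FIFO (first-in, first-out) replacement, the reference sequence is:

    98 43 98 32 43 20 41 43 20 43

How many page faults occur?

98 → miss, frames (98)
43 → miss, frames (98 43)
98 → hit
32 → miss, frames (98 43 32)
43 → hit
20 → miss, frames (98 43 32 20)
41 → miss, evict 98, frames (43 32 20 41)
43 → hit
20 → hit
43 → hit
Page faults: 5.

5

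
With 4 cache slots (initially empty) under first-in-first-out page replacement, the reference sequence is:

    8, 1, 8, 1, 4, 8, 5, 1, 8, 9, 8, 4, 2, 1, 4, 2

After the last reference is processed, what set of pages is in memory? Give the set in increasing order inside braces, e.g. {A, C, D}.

8 -> fault, frames {8}
1 -> fault, frames {8,1}
8 -> hit
1 -> hit
4 -> fault, frames {8,1,4}
8 -> hit
5 -> fault, frames {8,1,4,5}
1 -> hit
8 -> hit
9 -> fault, evict 8, frames {1,4,5,9}
8 -> fault, evict 1, frames {4,5,9,8}
4 -> hit
2 -> fault, evict 4, frames {5,9,8,2}
1 -> fault, evict 5, frames {9,8,2,1}
4 -> fault, evict 9, frames {8,2,1,4}
2 -> hit

{1, 2, 4, 8}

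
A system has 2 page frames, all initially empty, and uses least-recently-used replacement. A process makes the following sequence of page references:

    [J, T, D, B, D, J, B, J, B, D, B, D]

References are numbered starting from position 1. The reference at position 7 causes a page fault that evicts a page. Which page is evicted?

D

pos 1: J → fault, frames [J]
pos 2: T → fault, frames [J, T]
pos 3: D → fault, evict J, frames [T, D]
pos 4: B → fault, evict T, frames [D, B]
pos 5: D → hit
pos 6: J → fault, evict B, frames [D, J]
pos 7: B → fault, evict D, frames [J, B]
At position 7, page D is evicted.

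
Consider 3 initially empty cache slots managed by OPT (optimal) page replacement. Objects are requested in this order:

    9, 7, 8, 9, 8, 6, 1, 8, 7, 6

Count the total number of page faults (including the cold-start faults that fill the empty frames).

9 → miss, frames (9)
7 → miss, frames (9 7)
8 → miss, frames (9 7 8)
9 → hit
8 → hit
6 → miss, evict 9, frames (7 8 6)
1 → miss, evict 6, frames (7 8 1)
8 → hit
7 → hit
6 → miss, evict 1, frames (7 8 6)
Page faults: 6.

6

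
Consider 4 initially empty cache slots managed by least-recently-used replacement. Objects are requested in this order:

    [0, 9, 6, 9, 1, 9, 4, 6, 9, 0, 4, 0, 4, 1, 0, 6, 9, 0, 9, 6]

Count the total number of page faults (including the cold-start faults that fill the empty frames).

0 → fault, frames (0)
9 → fault, frames (0 9)
6 → fault, frames (0 9 6)
9 → hit
1 → fault, frames (0 6 9 1)
9 → hit
4 → fault, evict 0, frames (6 1 9 4)
6 → hit
9 → hit
0 → fault, evict 1, frames (4 6 9 0)
4 → hit
0 → hit
4 → hit
1 → fault, evict 6, frames (9 0 4 1)
0 → hit
6 → fault, evict 9, frames (4 1 0 6)
9 → fault, evict 4, frames (1 0 6 9)
0 → hit
9 → hit
6 → hit
Page faults: 9.

9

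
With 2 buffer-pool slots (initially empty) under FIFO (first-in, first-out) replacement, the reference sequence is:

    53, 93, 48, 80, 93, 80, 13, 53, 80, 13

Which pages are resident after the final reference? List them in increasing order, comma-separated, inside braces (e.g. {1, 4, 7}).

{13, 80}

53 -> miss, frames (53)
93 -> miss, frames (53 93)
48 -> miss, evict 53, frames (93 48)
80 -> miss, evict 93, frames (48 80)
93 -> miss, evict 48, frames (80 93)
80 -> hit
13 -> miss, evict 80, frames (93 13)
53 -> miss, evict 93, frames (13 53)
80 -> miss, evict 13, frames (53 80)
13 -> miss, evict 53, frames (80 13)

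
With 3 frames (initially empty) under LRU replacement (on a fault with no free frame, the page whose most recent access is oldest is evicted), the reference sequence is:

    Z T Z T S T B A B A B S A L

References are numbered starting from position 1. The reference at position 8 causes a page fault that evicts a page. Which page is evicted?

pos 1: Z: fault, frames {Z}
pos 2: T: fault, frames {Z,T}
pos 3: Z: hit
pos 4: T: hit
pos 5: S: fault, frames {Z,T,S}
pos 6: T: hit
pos 7: B: fault, evict Z, frames {S,T,B}
pos 8: A: fault, evict S, frames {T,B,A}
At position 8, page S is evicted.

S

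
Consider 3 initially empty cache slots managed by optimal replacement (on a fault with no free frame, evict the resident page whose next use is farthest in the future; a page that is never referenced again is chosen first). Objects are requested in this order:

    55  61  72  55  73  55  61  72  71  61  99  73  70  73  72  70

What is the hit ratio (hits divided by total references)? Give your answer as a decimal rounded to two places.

0.44

55 → fault, frames (55)
61 → fault, frames (55 61)
72 → fault, frames (55 61 72)
55 → hit
73 → fault, evict 72, frames (55 61 73)
55 → hit
61 → hit
72 → fault, evict 55, frames (61 73 72)
71 → fault, evict 72, frames (61 73 71)
61 → hit
99 → fault, evict 71, frames (61 73 99)
73 → hit
70 → fault, evict 99, frames (61 73 70)
73 → hit
72 → fault, evict 73, frames (61 70 72)
70 → hit
Hits: 7 of 16 references → 7/16 = 0.4375.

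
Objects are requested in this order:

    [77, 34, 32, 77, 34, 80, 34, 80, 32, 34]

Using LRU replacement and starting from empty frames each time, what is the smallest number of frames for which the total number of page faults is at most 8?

2

f=1: 10 faults
f=2: 8 faults
f=3: 5 faults
f=4: 4 faults
Smallest f with faults ≤ 8 is 2.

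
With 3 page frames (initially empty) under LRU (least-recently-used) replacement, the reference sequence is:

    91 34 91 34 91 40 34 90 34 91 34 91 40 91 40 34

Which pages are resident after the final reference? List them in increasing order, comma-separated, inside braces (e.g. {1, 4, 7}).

91: miss, frames {91}
34: miss, frames {91,34}
91: hit
34: hit
91: hit
40: miss, frames {34,91,40}
34: hit
90: miss, evict 91, frames {40,34,90}
34: hit
91: miss, evict 40, frames {90,34,91}
34: hit
91: hit
40: miss, evict 90, frames {34,91,40}
91: hit
40: hit
34: hit

{34, 40, 91}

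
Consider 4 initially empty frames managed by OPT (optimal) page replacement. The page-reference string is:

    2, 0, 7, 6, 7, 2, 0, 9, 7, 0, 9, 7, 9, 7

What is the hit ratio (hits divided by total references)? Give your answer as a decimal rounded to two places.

0.64

2 → fault, frames {2}
0 → fault, frames {2,0}
7 → fault, frames {2,0,7}
6 → fault, frames {2,0,7,6}
7 → hit
2 → hit
0 → hit
9 → fault, evict 6, frames {2,0,7,9}
7 → hit
0 → hit
9 → hit
7 → hit
9 → hit
7 → hit
Hits: 9 of 14 references → 9/14 = 0.6429.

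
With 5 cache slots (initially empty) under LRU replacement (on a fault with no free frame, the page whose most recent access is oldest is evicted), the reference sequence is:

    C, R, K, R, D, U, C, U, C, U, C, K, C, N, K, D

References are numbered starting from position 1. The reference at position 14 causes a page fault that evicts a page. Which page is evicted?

R

pos 1: C -> fault, frames (C)
pos 2: R -> fault, frames (C R)
pos 3: K -> fault, frames (C R K)
pos 4: R -> hit
pos 5: D -> fault, frames (C K R D)
pos 6: U -> fault, frames (C K R D U)
pos 7: C -> hit
pos 8: U -> hit
pos 9: C -> hit
pos 10: U -> hit
pos 11: C -> hit
pos 12: K -> hit
pos 13: C -> hit
pos 14: N -> fault, evict R, frames (D U K C N)
At position 14, page R is evicted.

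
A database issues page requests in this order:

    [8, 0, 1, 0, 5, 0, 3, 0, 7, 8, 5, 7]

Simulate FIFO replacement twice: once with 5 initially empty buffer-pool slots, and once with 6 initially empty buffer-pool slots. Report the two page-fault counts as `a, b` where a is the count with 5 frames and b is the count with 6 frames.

7, 6

5 frames: F F F . F . F . F F . . → 7 faults.
6 frames: F F F . F . F . F . . . → 6 faults.
6 < 7: adding a frame reduced faults, as is typical.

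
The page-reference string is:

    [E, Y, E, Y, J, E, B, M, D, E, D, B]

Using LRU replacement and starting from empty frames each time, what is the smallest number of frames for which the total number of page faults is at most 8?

f=1: 12 faults
f=2: 9 faults
f=3: 8 faults
f=4: 6 faults
f=5: 6 faults
f=6: 6 faults
Smallest f with faults ≤ 8 is 3.

3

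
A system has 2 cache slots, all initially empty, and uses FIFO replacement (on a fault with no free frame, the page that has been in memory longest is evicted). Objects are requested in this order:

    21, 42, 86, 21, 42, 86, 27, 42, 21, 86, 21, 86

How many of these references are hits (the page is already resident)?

21: fault, frames [21]
42: fault, frames [21, 42]
86: fault, evict 21, frames [42, 86]
21: fault, evict 42, frames [86, 21]
42: fault, evict 86, frames [21, 42]
86: fault, evict 21, frames [42, 86]
27: fault, evict 42, frames [86, 27]
42: fault, evict 86, frames [27, 42]
21: fault, evict 27, frames [42, 21]
86: fault, evict 42, frames [21, 86]
21: hit
86: hit
Hits: 2.

2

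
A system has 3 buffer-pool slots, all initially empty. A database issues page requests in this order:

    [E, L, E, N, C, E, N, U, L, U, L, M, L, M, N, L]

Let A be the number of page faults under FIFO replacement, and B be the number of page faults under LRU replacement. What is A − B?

Under FIFO: F F . F F F . F F . . F . . F . → 9 faults.
Under LRU: F F . F F . . F F . . F . . F . → 8 faults.
A − B = 9 − 8 = 1.

1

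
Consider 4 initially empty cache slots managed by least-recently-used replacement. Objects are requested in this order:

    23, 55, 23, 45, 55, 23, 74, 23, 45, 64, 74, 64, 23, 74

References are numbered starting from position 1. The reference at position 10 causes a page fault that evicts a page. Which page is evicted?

pos 1: 23 -> fault, frames (23)
pos 2: 55 -> fault, frames (23 55)
pos 3: 23 -> hit
pos 4: 45 -> fault, frames (55 23 45)
pos 5: 55 -> hit
pos 6: 23 -> hit
pos 7: 74 -> fault, frames (45 55 23 74)
pos 8: 23 -> hit
pos 9: 45 -> hit
pos 10: 64 -> fault, evict 55, frames (74 23 45 64)
At position 10, page 55 is evicted.

55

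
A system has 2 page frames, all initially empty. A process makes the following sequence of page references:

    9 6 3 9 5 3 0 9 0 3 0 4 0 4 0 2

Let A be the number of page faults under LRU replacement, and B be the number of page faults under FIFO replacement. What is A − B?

Under LRU: F F F F F F F F . F . F . . . F → 11 faults.
Under FIFO: F F F F F F F F . F F F . . . F → 12 faults.
A − B = 11 − 12 = -1.

-1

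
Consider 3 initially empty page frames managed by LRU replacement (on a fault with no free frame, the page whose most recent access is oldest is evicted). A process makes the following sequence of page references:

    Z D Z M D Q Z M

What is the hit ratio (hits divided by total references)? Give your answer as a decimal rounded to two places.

0.25

Z -> miss, frames (Z)
D -> miss, frames (Z D)
Z -> hit
M -> miss, frames (D Z M)
D -> hit
Q -> miss, evict Z, frames (M D Q)
Z -> miss, evict M, frames (D Q Z)
M -> miss, evict D, frames (Q Z M)
Hits: 2 of 8 references → 2/8 = 0.2500.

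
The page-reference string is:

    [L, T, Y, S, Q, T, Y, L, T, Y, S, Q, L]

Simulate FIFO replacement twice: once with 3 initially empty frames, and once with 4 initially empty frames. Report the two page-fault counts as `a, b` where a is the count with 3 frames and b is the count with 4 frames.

10, 11

3 frames: F F F F F F F F . . F F . → 10 faults.
4 frames: F F F F F . . F F F F F F → 11 faults.
11 > 10: adding a frame increased faults — Belady's anomaly.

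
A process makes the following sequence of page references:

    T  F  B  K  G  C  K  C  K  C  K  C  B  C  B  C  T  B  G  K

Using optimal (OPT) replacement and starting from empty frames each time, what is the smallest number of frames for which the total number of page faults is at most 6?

5

f=1: 20 faults
f=2: 10 faults
f=3: 8 faults
f=4: 7 faults
f=5: 6 faults
f=6: 6 faults
Smallest f with faults ≤ 6 is 5.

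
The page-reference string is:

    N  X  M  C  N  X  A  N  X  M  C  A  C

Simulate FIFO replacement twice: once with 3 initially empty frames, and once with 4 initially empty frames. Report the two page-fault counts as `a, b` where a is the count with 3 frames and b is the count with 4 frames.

3 frames: F F F F F F F . . F F . . → 9 faults.
4 frames: F F F F . . F F F F F F . → 10 faults.
10 > 9: adding a frame increased faults — Belady's anomaly.

9, 10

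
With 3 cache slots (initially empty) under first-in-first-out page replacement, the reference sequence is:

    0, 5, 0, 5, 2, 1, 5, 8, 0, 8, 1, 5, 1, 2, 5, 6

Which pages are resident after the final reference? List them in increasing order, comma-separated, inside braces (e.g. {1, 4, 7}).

{1, 2, 6}

0 -> miss, frames (0)
5 -> miss, frames (0 5)
0 -> hit
5 -> hit
2 -> miss, frames (0 5 2)
1 -> miss, evict 0, frames (5 2 1)
5 -> hit
8 -> miss, evict 5, frames (2 1 8)
0 -> miss, evict 2, frames (1 8 0)
8 -> hit
1 -> hit
5 -> miss, evict 1, frames (8 0 5)
1 -> miss, evict 8, frames (0 5 1)
2 -> miss, evict 0, frames (5 1 2)
5 -> hit
6 -> miss, evict 5, frames (1 2 6)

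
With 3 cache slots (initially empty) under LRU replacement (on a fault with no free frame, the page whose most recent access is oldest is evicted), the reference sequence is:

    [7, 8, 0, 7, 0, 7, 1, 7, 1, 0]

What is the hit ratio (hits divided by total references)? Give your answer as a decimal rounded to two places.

7 -> fault, frames [7]
8 -> fault, frames [7, 8]
0 -> fault, frames [7, 8, 0]
7 -> hit
0 -> hit
7 -> hit
1 -> fault, evict 8, frames [0, 7, 1]
7 -> hit
1 -> hit
0 -> hit
Hits: 6 of 10 references → 6/10 = 0.6000.

0.60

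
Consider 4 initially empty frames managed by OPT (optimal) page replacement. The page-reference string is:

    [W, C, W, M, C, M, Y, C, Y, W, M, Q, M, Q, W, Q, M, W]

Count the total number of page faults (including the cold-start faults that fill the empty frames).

5

W: miss, frames {W}
C: miss, frames {W,C}
W: hit
M: miss, frames {W,C,M}
C: hit
M: hit
Y: miss, frames {W,C,M,Y}
C: hit
Y: hit
W: hit
M: hit
Q: miss, evict Y, frames {W,C,M,Q}
M: hit
Q: hit
W: hit
Q: hit
M: hit
W: hit
Page faults: 5.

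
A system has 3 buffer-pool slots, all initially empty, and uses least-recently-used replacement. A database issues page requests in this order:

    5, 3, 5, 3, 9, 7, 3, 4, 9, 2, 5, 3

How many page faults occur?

5 -> fault, frames [5]
3 -> fault, frames [5, 3]
5 -> hit
3 -> hit
9 -> fault, frames [5, 3, 9]
7 -> fault, evict 5, frames [3, 9, 7]
3 -> hit
4 -> fault, evict 9, frames [7, 3, 4]
9 -> fault, evict 7, frames [3, 4, 9]
2 -> fault, evict 3, frames [4, 9, 2]
5 -> fault, evict 4, frames [9, 2, 5]
3 -> fault, evict 9, frames [2, 5, 3]
Page faults: 9.

9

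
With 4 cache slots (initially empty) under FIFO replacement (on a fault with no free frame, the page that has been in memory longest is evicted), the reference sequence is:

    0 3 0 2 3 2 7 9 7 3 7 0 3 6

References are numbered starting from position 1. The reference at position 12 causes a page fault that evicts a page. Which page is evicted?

pos 1: 0: fault, frames (0)
pos 2: 3: fault, frames (0 3)
pos 3: 0: hit
pos 4: 2: fault, frames (0 3 2)
pos 5: 3: hit
pos 6: 2: hit
pos 7: 7: fault, frames (0 3 2 7)
pos 8: 9: fault, evict 0, frames (3 2 7 9)
pos 9: 7: hit
pos 10: 3: hit
pos 11: 7: hit
pos 12: 0: fault, evict 3, frames (2 7 9 0)
At position 12, page 3 is evicted.

3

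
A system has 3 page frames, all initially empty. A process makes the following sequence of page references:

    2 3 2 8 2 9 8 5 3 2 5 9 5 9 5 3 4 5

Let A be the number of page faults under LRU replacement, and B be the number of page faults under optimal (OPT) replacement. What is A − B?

2

Under LRU: F F . F . F . F F F . F . . . F F . → 10 faults.
Under OPT: F F . F . F . F . F . . . . . F F . → 8 faults.
A − B = 10 − 8 = 2.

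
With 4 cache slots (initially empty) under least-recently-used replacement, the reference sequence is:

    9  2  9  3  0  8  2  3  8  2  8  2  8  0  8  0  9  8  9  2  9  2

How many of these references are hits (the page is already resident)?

9: fault, frames {9}
2: fault, frames {9,2}
9: hit
3: fault, frames {2,9,3}
0: fault, frames {2,9,3,0}
8: fault, evict 2, frames {9,3,0,8}
2: fault, evict 9, frames {3,0,8,2}
3: hit
8: hit
2: hit
8: hit
2: hit
8: hit
0: hit
8: hit
0: hit
9: fault, evict 3, frames {2,8,0,9}
8: hit
9: hit
2: hit
9: hit
2: hit
Hits: 15.

15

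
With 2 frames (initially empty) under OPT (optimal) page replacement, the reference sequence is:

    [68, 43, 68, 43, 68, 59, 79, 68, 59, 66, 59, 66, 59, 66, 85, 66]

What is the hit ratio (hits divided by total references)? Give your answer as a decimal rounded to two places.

68: fault, frames (68)
43: fault, frames (68 43)
68: hit
43: hit
68: hit
59: fault, evict 43, frames (68 59)
79: fault, evict 59, frames (68 79)
68: hit
59: fault, evict 79, frames (68 59)
66: fault, evict 68, frames (59 66)
59: hit
66: hit
59: hit
66: hit
85: fault, evict 59, frames (66 85)
66: hit
Hits: 9 of 16 references → 9/16 = 0.5625.

0.56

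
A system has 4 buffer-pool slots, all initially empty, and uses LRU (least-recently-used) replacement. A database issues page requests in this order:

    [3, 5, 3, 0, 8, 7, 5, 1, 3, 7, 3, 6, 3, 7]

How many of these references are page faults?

3: fault, frames (3)
5: fault, frames (3 5)
3: hit
0: fault, frames (5 3 0)
8: fault, frames (5 3 0 8)
7: fault, evict 5, frames (3 0 8 7)
5: fault, evict 3, frames (0 8 7 5)
1: fault, evict 0, frames (8 7 5 1)
3: fault, evict 8, frames (7 5 1 3)
7: hit
3: hit
6: fault, evict 5, frames (1 7 3 6)
3: hit
7: hit
Page faults: 9.

9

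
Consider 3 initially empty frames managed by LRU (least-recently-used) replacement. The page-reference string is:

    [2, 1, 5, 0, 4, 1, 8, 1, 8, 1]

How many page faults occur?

7

2 -> fault, frames (2)
1 -> fault, frames (2 1)
5 -> fault, frames (2 1 5)
0 -> fault, evict 2, frames (1 5 0)
4 -> fault, evict 1, frames (5 0 4)
1 -> fault, evict 5, frames (0 4 1)
8 -> fault, evict 0, frames (4 1 8)
1 -> hit
8 -> hit
1 -> hit
Page faults: 7.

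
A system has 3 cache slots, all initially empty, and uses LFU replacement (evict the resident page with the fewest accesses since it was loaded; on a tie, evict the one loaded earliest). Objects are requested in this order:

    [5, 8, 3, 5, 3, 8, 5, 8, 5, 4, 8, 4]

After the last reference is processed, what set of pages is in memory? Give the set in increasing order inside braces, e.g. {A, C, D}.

{4, 5, 8}

5 -> fault, frames (5)
8 -> fault, frames (5 8)
3 -> fault, frames (5 8 3)
5 -> hit
3 -> hit
8 -> hit
5 -> hit
8 -> hit
5 -> hit
4 -> fault, evict 3, frames (5 8 4)
8 -> hit
4 -> hit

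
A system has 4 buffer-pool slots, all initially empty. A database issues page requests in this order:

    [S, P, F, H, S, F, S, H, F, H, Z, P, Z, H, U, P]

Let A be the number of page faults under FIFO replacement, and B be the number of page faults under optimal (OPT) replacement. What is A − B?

Under FIFO: F F F F . . . . . . F . . . F F → 7 faults.
Under OPT: F F F F . . . . . . F . . . F . → 6 faults.
A − B = 7 − 6 = 1.

1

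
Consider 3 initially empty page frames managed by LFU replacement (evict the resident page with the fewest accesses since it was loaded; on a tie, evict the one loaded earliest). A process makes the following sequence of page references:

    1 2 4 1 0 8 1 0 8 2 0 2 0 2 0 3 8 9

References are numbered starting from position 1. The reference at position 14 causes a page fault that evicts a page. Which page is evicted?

pos 1: 1 → miss, frames (1)
pos 2: 2 → miss, frames (1 2)
pos 3: 4 → miss, frames (1 2 4)
pos 4: 1 → hit
pos 5: 0 → miss, evict 2, frames (1 4 0)
pos 6: 8 → miss, evict 4, frames (1 0 8)
pos 7: 1 → hit
pos 8: 0 → hit
pos 9: 8 → hit
pos 10: 2 → miss, evict 0, frames (1 8 2)
pos 11: 0 → miss, evict 2, frames (1 8 0)
pos 12: 2 → miss, evict 0, frames (1 8 2)
pos 13: 0 → miss, evict 2, frames (1 8 0)
pos 14: 2 → miss, evict 0, frames (1 8 2)
At position 14, page 0 is evicted.

0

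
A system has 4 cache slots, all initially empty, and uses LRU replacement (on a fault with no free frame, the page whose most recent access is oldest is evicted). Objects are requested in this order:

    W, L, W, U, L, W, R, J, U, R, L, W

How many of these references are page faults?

W: miss, frames {W}
L: miss, frames {W,L}
W: hit
U: miss, frames {L,W,U}
L: hit
W: hit
R: miss, frames {U,L,W,R}
J: miss, evict U, frames {L,W,R,J}
U: miss, evict L, frames {W,R,J,U}
R: hit
L: miss, evict W, frames {J,U,R,L}
W: miss, evict J, frames {U,R,L,W}
Page faults: 8.

8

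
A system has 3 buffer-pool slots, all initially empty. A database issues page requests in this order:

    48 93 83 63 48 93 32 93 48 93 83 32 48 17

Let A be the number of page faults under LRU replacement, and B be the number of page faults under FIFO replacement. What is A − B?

Under LRU: F F F F F F F . . . F F F F → 11 faults.
Under FIFO: F F F F F F F . . . F . F F → 10 faults.
A − B = 11 − 10 = 1.

1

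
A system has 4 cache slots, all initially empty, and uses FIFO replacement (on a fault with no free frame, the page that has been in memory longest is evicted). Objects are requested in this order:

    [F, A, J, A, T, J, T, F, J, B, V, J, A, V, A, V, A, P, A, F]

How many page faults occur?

9

F: miss, frames (F)
A: miss, frames (F A)
J: miss, frames (F A J)
A: hit
T: miss, frames (F A J T)
J: hit
T: hit
F: hit
J: hit
B: miss, evict F, frames (A J T B)
V: miss, evict A, frames (J T B V)
J: hit
A: miss, evict J, frames (T B V A)
V: hit
A: hit
V: hit
A: hit
P: miss, evict T, frames (B V A P)
A: hit
F: miss, evict B, frames (V A P F)
Page faults: 9.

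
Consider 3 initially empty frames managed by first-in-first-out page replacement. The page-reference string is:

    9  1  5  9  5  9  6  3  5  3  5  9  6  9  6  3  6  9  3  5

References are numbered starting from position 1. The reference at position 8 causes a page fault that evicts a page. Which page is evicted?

pos 1: 9: fault, frames [9]
pos 2: 1: fault, frames [9, 1]
pos 3: 5: fault, frames [9, 1, 5]
pos 4: 9: hit
pos 5: 5: hit
pos 6: 9: hit
pos 7: 6: fault, evict 9, frames [1, 5, 6]
pos 8: 3: fault, evict 1, frames [5, 6, 3]
At position 8, page 1 is evicted.

1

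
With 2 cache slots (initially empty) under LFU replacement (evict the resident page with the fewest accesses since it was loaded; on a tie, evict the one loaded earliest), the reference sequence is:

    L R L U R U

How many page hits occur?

L: miss, frames [L]
R: miss, frames [L, R]
L: hit
U: miss, evict R, frames [L, U]
R: miss, evict U, frames [L, R]
U: miss, evict R, frames [L, U]
Hits: 1.

1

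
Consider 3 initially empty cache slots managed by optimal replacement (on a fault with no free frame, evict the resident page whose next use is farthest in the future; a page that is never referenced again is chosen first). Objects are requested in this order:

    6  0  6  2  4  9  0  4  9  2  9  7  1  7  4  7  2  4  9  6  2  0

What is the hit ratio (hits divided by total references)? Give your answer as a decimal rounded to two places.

0.45

6: fault, frames (6)
0: fault, frames (6 0)
6: hit
2: fault, frames (6 0 2)
4: fault, evict 6, frames (0 2 4)
9: fault, evict 2, frames (0 4 9)
0: hit
4: hit
9: hit
2: fault, evict 0, frames (4 9 2)
9: hit
7: fault, evict 9, frames (4 2 7)
1: fault, evict 2, frames (4 7 1)
7: hit
4: hit
7: hit
2: fault, evict 1, frames (4 7 2)
4: hit
9: fault, evict 7, frames (4 2 9)
6: fault, evict 9, frames (4 2 6)
2: hit
0: fault, evict 6, frames (4 2 0)
Hits: 10 of 22 references → 10/22 = 0.4545.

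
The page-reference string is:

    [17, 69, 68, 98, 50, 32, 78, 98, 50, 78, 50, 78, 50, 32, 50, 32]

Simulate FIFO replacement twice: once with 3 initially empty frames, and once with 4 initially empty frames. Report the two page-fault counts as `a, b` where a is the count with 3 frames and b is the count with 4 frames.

10, 7

3 frames: F F F F F F F F F . . . . F . . → 10 faults.
4 frames: F F F F F F F . . . . . . . . . → 7 faults.
7 < 10: adding a frame reduced faults, as is typical.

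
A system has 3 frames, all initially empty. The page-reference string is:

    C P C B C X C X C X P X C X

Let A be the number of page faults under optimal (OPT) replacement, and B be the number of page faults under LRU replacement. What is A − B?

-1

Under OPT: F F . F . F . . . . . . . . → 4 faults.
Under LRU: F F . F . F . . . . F . . . → 5 faults.
A − B = 4 − 5 = -1.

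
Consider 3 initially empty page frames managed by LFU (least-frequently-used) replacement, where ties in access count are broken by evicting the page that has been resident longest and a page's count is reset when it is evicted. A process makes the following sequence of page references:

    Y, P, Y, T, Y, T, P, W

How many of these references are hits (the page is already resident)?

Y: fault, frames {Y}
P: fault, frames {Y,P}
Y: hit
T: fault, frames {Y,P,T}
Y: hit
T: hit
P: hit
W: fault, evict P, frames {Y,T,W}
Hits: 4.

4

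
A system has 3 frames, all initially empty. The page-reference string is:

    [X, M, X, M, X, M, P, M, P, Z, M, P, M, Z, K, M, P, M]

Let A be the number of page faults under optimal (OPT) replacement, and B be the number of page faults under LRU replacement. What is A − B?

-1

Under OPT: F F . . . . F . . F . . . . F . . . → 5 faults.
Under LRU: F F . . . . F . . F . . . . F . F . → 6 faults.
A − B = 5 − 6 = -1.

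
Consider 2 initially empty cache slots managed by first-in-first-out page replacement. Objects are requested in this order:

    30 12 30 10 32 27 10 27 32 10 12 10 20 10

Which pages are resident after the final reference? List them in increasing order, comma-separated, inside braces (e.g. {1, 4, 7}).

{10, 20}

30 → fault, frames {30}
12 → fault, frames {30,12}
30 → hit
10 → fault, evict 30, frames {12,10}
32 → fault, evict 12, frames {10,32}
27 → fault, evict 10, frames {32,27}
10 → fault, evict 32, frames {27,10}
27 → hit
32 → fault, evict 27, frames {10,32}
10 → hit
12 → fault, evict 10, frames {32,12}
10 → fault, evict 32, frames {12,10}
20 → fault, evict 12, frames {10,20}
10 → hit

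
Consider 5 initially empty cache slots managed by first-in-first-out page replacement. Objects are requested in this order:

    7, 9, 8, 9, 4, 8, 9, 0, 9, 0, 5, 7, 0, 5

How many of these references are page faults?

7

7 -> miss, frames [7]
9 -> miss, frames [7, 9]
8 -> miss, frames [7, 9, 8]
9 -> hit
4 -> miss, frames [7, 9, 8, 4]
8 -> hit
9 -> hit
0 -> miss, frames [7, 9, 8, 4, 0]
9 -> hit
0 -> hit
5 -> miss, evict 7, frames [9, 8, 4, 0, 5]
7 -> miss, evict 9, frames [8, 4, 0, 5, 7]
0 -> hit
5 -> hit
Page faults: 7.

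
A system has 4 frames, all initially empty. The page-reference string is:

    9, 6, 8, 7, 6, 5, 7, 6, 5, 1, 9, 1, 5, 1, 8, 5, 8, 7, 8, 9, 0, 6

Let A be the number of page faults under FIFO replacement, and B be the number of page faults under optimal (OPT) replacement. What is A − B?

2

Under FIFO: F F F F . F . . . F F . . . F . . F . . F F → 11 faults.
Under OPT: F F F F . F . . . F . . . . F . . . . . F F → 9 faults.
A − B = 11 − 9 = 2.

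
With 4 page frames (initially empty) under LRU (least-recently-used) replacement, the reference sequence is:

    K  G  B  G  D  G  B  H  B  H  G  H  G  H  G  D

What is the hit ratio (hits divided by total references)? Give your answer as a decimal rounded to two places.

0.69

K → miss, frames {K}
G → miss, frames {K,G}
B → miss, frames {K,G,B}
G → hit
D → miss, frames {K,B,G,D}
G → hit
B → hit
H → miss, evict K, frames {D,G,B,H}
B → hit
H → hit
G → hit
H → hit
G → hit
H → hit
G → hit
D → hit
Hits: 11 of 16 references → 11/16 = 0.6875.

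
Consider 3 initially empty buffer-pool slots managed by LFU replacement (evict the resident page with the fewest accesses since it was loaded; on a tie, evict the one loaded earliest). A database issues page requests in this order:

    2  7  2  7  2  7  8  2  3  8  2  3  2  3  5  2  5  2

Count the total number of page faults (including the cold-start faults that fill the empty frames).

2 → miss, frames (2)
7 → miss, frames (2 7)
2 → hit
7 → hit
2 → hit
7 → hit
8 → miss, frames (2 7 8)
2 → hit
3 → miss, evict 8, frames (2 7 3)
8 → miss, evict 3, frames (2 7 8)
2 → hit
3 → miss, evict 8, frames (2 7 3)
2 → hit
3 → hit
5 → miss, evict 3, frames (2 7 5)
2 → hit
5 → hit
2 → hit
Page faults: 7.

7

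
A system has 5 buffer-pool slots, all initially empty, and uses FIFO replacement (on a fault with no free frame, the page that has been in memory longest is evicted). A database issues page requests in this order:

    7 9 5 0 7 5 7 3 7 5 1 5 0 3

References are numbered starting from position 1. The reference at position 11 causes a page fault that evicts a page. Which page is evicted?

pos 1: 7 -> miss, frames [7]
pos 2: 9 -> miss, frames [7, 9]
pos 3: 5 -> miss, frames [7, 9, 5]
pos 4: 0 -> miss, frames [7, 9, 5, 0]
pos 5: 7 -> hit
pos 6: 5 -> hit
pos 7: 7 -> hit
pos 8: 3 -> miss, frames [7, 9, 5, 0, 3]
pos 9: 7 -> hit
pos 10: 5 -> hit
pos 11: 1 -> miss, evict 7, frames [9, 5, 0, 3, 1]
At position 11, page 7 is evicted.

7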